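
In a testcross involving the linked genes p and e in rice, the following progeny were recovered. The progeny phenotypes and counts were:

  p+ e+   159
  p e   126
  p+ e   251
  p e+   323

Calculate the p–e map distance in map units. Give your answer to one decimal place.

The two most frequent classes, p+ e (251) and p e+ (323), are the parental types, so the F1 was p+ e / p e+.
The recombinant classes are p+ e+ and p e: 159 + 126 = 285.
Recombination frequency = 285/859 = 0.3318 ≈ 33.2%, i.e. 33.2 map units.

33.2 map units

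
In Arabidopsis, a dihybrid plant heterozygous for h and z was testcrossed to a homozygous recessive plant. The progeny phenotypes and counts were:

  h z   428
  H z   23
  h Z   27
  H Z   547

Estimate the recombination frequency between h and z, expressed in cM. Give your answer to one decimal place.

The two most frequent classes, H Z (547) and h z (428), are the parental types, so the F1 was H Z / h z.
The recombinant classes are H z and h Z: 23 + 27 = 50.
Recombination frequency = 50/1025 = 0.0488 ≈ 4.9%, i.e. 4.9 cM.

4.9 cM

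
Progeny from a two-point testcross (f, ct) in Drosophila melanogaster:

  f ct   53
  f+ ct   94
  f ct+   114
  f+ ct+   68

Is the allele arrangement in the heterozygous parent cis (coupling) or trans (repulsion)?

The two most frequent classes are f+ ct (94) and f ct+ (114); these are the parental (non-recombinant) types.
So the F1 carried f+ ct on one chromosome and f ct+ on the other — the recessive alleles are on opposite chromosomes (trans / repulsion).

trans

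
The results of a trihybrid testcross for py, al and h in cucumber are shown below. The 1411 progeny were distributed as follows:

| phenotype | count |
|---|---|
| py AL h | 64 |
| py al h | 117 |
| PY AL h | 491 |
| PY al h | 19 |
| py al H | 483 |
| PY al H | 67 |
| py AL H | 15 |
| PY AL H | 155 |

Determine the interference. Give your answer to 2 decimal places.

The two most frequent reciprocal classes, py al H and PY AL h, are the parental types, so the F1 was py al H / PY AL h.
The two rarest classes, py AL H and PY al h, are the double crossovers. Comparing them with the parentals, only the al allele has switched, so al is the middle locus and the order is h – al – py.
h–al: (272 + 34)/1411 = 0.2169; al–py: (131 + 34)/1411 = 0.1169.
Expected DCO frequency = 0.2169 × 0.1169 ≈ 0.02536; observed = 34/1411 ≈ 0.02410.
Coefficient of coincidence = 0.02410/0.02536 ≈ 0.95; interference = 1 − 0.95 = 0.05.

0.05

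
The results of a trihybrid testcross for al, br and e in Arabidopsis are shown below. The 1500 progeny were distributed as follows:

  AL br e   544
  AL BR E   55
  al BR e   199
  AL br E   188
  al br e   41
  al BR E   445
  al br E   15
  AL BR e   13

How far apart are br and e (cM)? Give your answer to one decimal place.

The two most frequent reciprocal classes, al BR E and AL br e, are the parental types, so the F1 was al BR E / AL br e.
The two rarest classes, al br E and AL BR e, are the double crossovers. Comparing them with the parentals, only the br allele has switched, so br is the middle locus and the order is e – br – al.
Crossovers in the e–br interval produce the single-crossover classes al BR e and AL br E (199 + 188 = 387) plus the double crossovers (28).
RF(e–br) = (387 + 28) / 1500 = 415/1500 = 0.2767 → 27.7 cM.

27.7 cM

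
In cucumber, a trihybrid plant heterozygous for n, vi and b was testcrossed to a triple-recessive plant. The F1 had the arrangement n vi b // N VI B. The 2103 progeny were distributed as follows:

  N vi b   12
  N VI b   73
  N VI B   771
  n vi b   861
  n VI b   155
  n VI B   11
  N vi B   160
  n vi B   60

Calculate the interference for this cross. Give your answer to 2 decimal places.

The two rarest classes, N vi b and n VI B, are the double crossovers. Comparing them with the parentals, only the n allele has switched, so n is the middle locus and the order is vi – n – b.
vi–n: (315 + 23)/2103 = 0.1607; n–b: (133 + 23)/2103 = 0.0742.
Expected DCO frequency = 0.1607 × 0.0742 ≈ 0.01192; observed = 23/2103 ≈ 0.01094.
Coefficient of coincidence = 0.01094/0.01192 ≈ 0.92; interference = 1 − 0.92 = 0.08.

0.08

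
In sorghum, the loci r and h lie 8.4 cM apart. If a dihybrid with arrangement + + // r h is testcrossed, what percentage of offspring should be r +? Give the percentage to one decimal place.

A map distance of 8.4 cM corresponds to a recombination frequency of 0.084.
The F1 is + + / r h, so r + is a recombinant gamete class with expected frequency r/2 = 0.084/2 = 0.0420.
That is 0.0420 = 4.2% of the progeny.

4.2%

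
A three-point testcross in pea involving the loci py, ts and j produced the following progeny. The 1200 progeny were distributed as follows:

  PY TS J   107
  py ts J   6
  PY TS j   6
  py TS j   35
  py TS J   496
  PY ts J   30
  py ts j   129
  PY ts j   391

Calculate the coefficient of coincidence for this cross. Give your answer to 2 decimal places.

0.75

The two most frequent reciprocal classes, py TS J and PY ts j, are the parental types, so the F1 was py TS J / PY ts j.
The two rarest classes, py ts J and PY TS j, are the double crossovers. Comparing them with the parentals, only the ts allele has switched, so ts is the middle locus and the order is py – ts – j.
py–ts: (236 + 12)/1200 = 0.2067; ts–j: (65 + 12)/1200 = 0.0642.
Expected DCO frequency = 0.2067 × 0.0642 ≈ 0.01327; observed = 12/1200 ≈ 0.01000.
Coefficient of coincidence = 0.01000/0.01327 ≈ 0.75.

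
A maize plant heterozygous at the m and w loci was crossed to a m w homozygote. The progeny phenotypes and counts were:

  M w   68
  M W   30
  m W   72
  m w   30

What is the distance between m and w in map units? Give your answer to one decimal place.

30.0 map units

The two most frequent classes, M w (68) and m W (72), are the parental types, so the F1 was M w / m W.
The recombinant classes are M W and m w: 30 + 30 = 60.
Recombination frequency = 60/200 = 0.3000 ≈ 30.0%, i.e. 30.0 map units.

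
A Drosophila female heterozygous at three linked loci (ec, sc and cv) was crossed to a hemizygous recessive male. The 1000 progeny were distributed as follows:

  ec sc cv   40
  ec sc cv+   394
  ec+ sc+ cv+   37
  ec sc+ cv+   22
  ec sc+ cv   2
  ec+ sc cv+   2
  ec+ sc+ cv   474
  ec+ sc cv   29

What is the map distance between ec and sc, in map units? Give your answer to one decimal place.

5.5 map units

The two most frequent reciprocal classes, ec+ sc+ cv and ec sc cv+, are the parental types, so the F1 was ec+ sc+ cv / ec sc cv+.
The two rarest classes, ec sc+ cv and ec+ sc cv+, are the double crossovers. Comparing them with the parentals, only the ec allele has switched, so ec is the middle locus and the order is cv – ec – sc.
Crossovers in the ec–sc interval produce the single-crossover classes ec+ sc cv and ec sc+ cv+ (29 + 22 = 51) plus the double crossovers (4).
RF(ec–sc) = (51 + 4) / 1000 = 55/1000 = 0.0550 → 5.5 map units.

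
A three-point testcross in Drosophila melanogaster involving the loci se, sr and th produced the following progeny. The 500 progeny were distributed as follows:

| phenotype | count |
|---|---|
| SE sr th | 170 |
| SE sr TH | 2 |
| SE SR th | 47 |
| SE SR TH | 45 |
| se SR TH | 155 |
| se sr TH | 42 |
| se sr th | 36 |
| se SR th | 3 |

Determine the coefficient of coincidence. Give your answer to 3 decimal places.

0.309

The two most frequent reciprocal classes, se SR TH and SE sr th, are the parental types, so the F1 was se SR TH / SE sr th.
The two rarest classes, se SR th and SE sr TH, are the double crossovers. Comparing them with the parentals, only the th allele has switched, so th is the middle locus and the order is se – th – sr.
se–th: (81 + 5)/500 = 0.1720; th–sr: (89 + 5)/500 = 0.1880.
Expected DCO frequency = 0.1720 × 0.1880 ≈ 0.03234; observed = 5/500 ≈ 0.01000.
Coefficient of coincidence = 0.01000/0.03234 ≈ 0.309.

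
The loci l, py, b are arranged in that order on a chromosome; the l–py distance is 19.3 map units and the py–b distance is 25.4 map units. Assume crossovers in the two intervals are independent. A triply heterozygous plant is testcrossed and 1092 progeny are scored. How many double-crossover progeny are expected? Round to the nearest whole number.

54

Map distances give recombination frequencies of 0.193 and 0.254 for the two intervals.
With no interference, expected double-crossover frequency = 0.193 × 0.254 = 0.04902.
Expected number = 0.04902 × 1092 = 53.53 ≈ 54.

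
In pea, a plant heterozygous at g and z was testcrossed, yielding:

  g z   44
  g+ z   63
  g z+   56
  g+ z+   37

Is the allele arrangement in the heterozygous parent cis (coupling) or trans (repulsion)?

The two most frequent classes are g+ z (63) and g z+ (56); these are the parental (non-recombinant) types.
So the F1 carried g+ z on one chromosome and g z+ on the other — the recessive alleles are on opposite chromosomes (trans / repulsion).

trans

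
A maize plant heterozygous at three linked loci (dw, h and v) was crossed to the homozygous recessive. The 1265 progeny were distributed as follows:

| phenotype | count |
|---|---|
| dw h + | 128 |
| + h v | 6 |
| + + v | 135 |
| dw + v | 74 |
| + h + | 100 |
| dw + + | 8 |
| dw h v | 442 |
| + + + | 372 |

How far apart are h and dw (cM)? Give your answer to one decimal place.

The two most frequent reciprocal classes, + + + and dw h v, are the parental types, so the F1 was + + + / dw h v.
The two rarest classes, dw + + and + h v, are the double crossovers. Comparing them with the parentals, only the dw allele has switched, so dw is the middle locus and the order is h – dw – v.
Crossovers in the h–dw interval produce the single-crossover classes + h + and dw + v (100 + 74 = 174) plus the double crossovers (14).
RF(h–dw) = (174 + 14) / 1265 = 188/1265 = 0.1486 → 14.9 cM.

14.9 cM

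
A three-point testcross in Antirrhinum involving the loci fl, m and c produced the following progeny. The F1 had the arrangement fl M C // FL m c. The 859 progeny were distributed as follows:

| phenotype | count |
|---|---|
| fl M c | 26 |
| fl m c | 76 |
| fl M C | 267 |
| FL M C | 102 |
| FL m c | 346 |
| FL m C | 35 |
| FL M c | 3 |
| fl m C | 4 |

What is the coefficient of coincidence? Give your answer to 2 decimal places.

0.48

The two rarest classes, fl m C and FL M c, are the double crossovers. Comparing them with the parentals, only the m allele has switched, so m is the middle locus and the order is c – m – fl.
c–m: (61 + 7)/859 = 0.0792; m–fl: (178 + 7)/859 = 0.2154.
Expected DCO frequency = 0.0792 × 0.2154 ≈ 0.01706; observed = 7/859 ≈ 0.00815.
Coefficient of coincidence = 0.00815/0.01706 ≈ 0.48.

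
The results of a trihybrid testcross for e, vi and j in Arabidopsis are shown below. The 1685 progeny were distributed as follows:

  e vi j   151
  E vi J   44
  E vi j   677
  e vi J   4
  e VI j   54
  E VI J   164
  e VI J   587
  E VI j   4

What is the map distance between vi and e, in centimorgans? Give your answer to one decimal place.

19.2 centimorgans

The two most frequent reciprocal classes, E vi j and e VI J, are the parental types, so the F1 was E vi j / e VI J.
The two rarest classes, E VI j and e vi J, are the double crossovers. Comparing them with the parentals, only the vi allele has switched, so vi is the middle locus and the order is e – vi – j.
Crossovers in the e–vi interval produce the single-crossover classes e vi j and E VI J (151 + 164 = 315) plus the double crossovers (8).
RF(e–vi) = (315 + 8) / 1685 = 323/1685 = 0.1917 → 19.2 centimorgans.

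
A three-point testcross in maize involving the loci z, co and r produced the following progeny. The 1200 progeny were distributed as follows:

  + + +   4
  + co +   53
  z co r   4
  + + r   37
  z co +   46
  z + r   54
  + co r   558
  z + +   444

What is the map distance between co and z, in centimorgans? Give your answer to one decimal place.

7.6 centimorgans

The two most frequent reciprocal classes, z + + and + co r, are the parental types, so the F1 was z + + / + co r.
The two rarest classes, + + + and z co r, are the double crossovers. Comparing them with the parentals, only the z allele has switched, so z is the middle locus and the order is r – z – co.
Crossovers in the z–co interval produce the single-crossover classes z co + and + + r (46 + 37 = 83) plus the double crossovers (8).
RF(z–co) = (83 + 8) / 1200 = 91/1200 = 0.0758 → 7.6 centimorgans.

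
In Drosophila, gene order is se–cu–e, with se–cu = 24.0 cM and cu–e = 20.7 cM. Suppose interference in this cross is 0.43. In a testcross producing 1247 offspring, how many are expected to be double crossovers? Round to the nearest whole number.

35

Map distances give recombination frequencies of 0.240 and 0.207 for the two intervals.
With interference 0.43 (so coincidence = 0.57), expected double-crossover frequency = 0.240 × 0.207 × 0.57 = 0.02832.
Expected number = 0.02832 × 1247 = 35.31 ≈ 35.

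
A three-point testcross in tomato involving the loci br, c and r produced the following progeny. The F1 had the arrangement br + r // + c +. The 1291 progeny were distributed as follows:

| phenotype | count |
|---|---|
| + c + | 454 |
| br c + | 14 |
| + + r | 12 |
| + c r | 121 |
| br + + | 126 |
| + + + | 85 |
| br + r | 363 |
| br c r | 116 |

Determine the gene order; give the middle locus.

br

The two rarest classes, + + r and br c +, are the double crossovers. Comparing them with the parentals, only the br allele has switched, so br is the middle locus and the order is c – br – r.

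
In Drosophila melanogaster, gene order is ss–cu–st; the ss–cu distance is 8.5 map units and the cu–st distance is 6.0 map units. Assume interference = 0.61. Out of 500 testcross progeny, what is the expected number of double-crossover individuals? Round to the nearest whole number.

Map distances give recombination frequencies of 0.085 and 0.060 for the two intervals.
With interference 0.61 (so coincidence = 0.39), expected double-crossover frequency = 0.085 × 0.060 × 0.39 = 0.00199.
Expected number = 0.00199 × 500 = 0.99 ≈ 1.

1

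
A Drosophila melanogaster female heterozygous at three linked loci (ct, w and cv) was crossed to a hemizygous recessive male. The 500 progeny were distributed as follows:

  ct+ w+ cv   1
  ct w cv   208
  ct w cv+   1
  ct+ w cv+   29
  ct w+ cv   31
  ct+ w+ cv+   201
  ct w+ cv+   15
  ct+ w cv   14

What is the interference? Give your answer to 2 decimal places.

The two most frequent reciprocal classes, ct w cv and ct+ w+ cv+, are the parental types, so the F1 was ct w cv / ct+ w+ cv+.
The two rarest classes, ct w cv+ and ct+ w+ cv, are the double crossovers. Comparing them with the parentals, only the cv allele has switched, so cv is the middle locus and the order is w – cv – ct.
w–cv: (60 + 2)/500 = 0.1240; cv–ct: (29 + 2)/500 = 0.0620.
Expected DCO frequency = 0.1240 × 0.0620 ≈ 0.00769; observed = 2/500 ≈ 0.00400.
Coefficient of coincidence = 0.00400/0.00769 ≈ 0.52; interference = 1 − 0.52 = 0.48.

0.48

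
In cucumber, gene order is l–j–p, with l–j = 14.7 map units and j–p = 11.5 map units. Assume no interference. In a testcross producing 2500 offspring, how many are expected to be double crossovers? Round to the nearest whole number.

42

Map distances give recombination frequencies of 0.147 and 0.115 for the two intervals.
With no interference, expected double-crossover frequency = 0.147 × 0.115 = 0.01690.
Expected number = 0.01690 × 2500 = 42.26 ≈ 42.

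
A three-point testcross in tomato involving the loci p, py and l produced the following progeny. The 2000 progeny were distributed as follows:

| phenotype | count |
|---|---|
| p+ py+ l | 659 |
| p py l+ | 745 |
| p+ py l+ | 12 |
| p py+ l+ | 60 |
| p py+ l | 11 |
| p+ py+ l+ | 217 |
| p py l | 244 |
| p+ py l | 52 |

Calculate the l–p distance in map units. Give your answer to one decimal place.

24.2 map units

The two most frequent reciprocal classes, p py l+ and p+ py+ l, are the parental types, so the F1 was p py l+ / p+ py+ l.
The two rarest classes, p+ py l+ and p py+ l, are the double crossovers. Comparing them with the parentals, only the p allele has switched, so p is the middle locus and the order is py – p – l.
Crossovers in the p–l interval produce the single-crossover classes p py l and p+ py+ l+ (244 + 217 = 461) plus the double crossovers (23).
RF(p–l) = (461 + 23) / 2000 = 484/2000 = 0.2420 → 24.2 map units.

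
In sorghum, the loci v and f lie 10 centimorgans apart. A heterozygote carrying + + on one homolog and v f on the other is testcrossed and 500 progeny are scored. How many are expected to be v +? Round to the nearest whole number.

25

A map distance of 10 centimorgans corresponds to a recombination frequency of 0.100.
The F1 is + + / v f, so v + is a recombinant gamete class with expected frequency r/2 = 0.100/2 = 0.0500.
Expected number = 0.0500 × 500 = 25.00 ≈ 25.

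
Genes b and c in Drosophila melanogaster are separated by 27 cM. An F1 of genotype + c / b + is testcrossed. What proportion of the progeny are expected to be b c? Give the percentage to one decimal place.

13.5%

A map distance of 27 cM corresponds to a recombination frequency of 0.270.
The F1 is + c / b +, so b c is a recombinant gamete class with expected frequency r/2 = 0.270/2 = 0.1350.
That is 0.1350 = 13.5% of the progeny.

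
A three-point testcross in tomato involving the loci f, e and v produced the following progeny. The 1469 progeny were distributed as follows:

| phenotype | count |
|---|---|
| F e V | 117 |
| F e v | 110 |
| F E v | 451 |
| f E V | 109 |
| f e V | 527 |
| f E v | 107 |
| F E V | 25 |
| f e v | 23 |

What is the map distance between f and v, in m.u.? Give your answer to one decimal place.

The two most frequent reciprocal classes, F E v and f e V, are the parental types, so the F1 was F E v / f e V.
The two rarest classes, F E V and f e v, are the double crossovers. Comparing them with the parentals, only the v allele has switched, so v is the middle locus and the order is e – v – f.
Crossovers in the v–f interval produce the single-crossover classes f E v and F e V (107 + 117 = 224) plus the double crossovers (48).
RF(v–f) = (224 + 48) / 1469 = 272/1469 = 0.1852 → 18.5 m.u.

18.5 m.u.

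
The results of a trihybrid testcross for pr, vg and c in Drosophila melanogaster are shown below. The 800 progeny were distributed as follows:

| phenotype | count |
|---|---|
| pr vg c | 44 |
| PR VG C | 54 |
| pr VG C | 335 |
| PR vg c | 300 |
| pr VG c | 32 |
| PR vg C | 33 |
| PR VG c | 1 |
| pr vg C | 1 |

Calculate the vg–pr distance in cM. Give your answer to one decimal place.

12.5 cM

The two most frequent reciprocal classes, PR vg c and pr VG C, are the parental types, so the F1 was PR vg c / pr VG C.
The two rarest classes, PR VG c and pr vg C, are the double crossovers. Comparing them with the parentals, only the vg allele has switched, so vg is the middle locus and the order is c – vg – pr.
Crossovers in the vg–pr interval produce the single-crossover classes pr vg c and PR VG C (44 + 54 = 98) plus the double crossovers (2).
RF(vg–pr) = (98 + 2) / 800 = 100/800 = 0.1250 → 12.5 cM.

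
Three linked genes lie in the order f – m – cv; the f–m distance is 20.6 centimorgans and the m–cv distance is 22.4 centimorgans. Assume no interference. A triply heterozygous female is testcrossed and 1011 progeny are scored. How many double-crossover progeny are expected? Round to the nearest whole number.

47

Map distances give recombination frequencies of 0.206 and 0.224 for the two intervals.
With no interference, expected double-crossover frequency = 0.206 × 0.224 = 0.04614.
Expected number = 0.04614 × 1011 = 46.65 ≈ 47.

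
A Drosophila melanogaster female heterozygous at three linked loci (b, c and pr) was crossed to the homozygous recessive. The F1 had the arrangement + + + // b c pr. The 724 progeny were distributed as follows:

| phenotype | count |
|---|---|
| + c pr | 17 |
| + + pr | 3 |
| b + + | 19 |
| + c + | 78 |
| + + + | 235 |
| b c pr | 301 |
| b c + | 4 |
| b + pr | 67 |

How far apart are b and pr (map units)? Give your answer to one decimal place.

5.9 map units

The two rarest classes, + + pr and b c +, are the double crossovers. Comparing them with the parentals, only the pr allele has switched, so pr is the middle locus and the order is c – pr – b.
Crossovers in the pr–b interval produce the single-crossover classes b + + and + c pr (19 + 17 = 36) plus the double crossovers (7).
RF(pr–b) = (36 + 7) / 724 = 43/724 = 0.0594 → 5.9 map units.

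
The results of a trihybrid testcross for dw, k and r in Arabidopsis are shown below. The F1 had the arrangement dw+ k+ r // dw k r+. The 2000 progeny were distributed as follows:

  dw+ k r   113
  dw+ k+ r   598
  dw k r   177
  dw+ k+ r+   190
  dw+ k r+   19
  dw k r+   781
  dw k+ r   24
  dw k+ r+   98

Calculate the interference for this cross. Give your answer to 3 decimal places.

0.174

The two rarest classes, dw k+ r and dw+ k r+, are the double crossovers. Comparing them with the parentals, only the dw allele has switched, so dw is the middle locus and the order is k – dw – r.
k–dw: (211 + 43)/2000 = 0.1270; dw–r: (367 + 43)/2000 = 0.2050.
Expected DCO frequency = 0.1270 × 0.2050 ≈ 0.02603; observed = 43/2000 ≈ 0.02150.
Coefficient of coincidence = 0.02150/0.02603 ≈ 0.826; interference = 1 − 0.826 = 0.174.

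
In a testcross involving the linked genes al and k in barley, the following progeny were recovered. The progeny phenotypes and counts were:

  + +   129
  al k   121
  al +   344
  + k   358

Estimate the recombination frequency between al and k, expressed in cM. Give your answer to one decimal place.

26.3 cM

The two most frequent classes, + k (358) and al + (344), are the parental types, so the F1 was + k / al +.
The recombinant classes are + + and al k: 129 + 121 = 250.
Recombination frequency = 250/952 = 0.2626 ≈ 26.3%, i.e. 26.3 cM.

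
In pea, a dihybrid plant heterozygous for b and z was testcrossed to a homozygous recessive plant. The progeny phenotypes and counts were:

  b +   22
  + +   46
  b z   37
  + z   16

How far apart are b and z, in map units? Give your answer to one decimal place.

31.4 map units

The two most frequent classes, + + (46) and b z (37), are the parental types, so the F1 was + + / b z.
The recombinant classes are + z and b +: 16 + 22 = 38.
Recombination frequency = 38/121 = 0.3140 ≈ 31.4%, i.e. 31.4 map units.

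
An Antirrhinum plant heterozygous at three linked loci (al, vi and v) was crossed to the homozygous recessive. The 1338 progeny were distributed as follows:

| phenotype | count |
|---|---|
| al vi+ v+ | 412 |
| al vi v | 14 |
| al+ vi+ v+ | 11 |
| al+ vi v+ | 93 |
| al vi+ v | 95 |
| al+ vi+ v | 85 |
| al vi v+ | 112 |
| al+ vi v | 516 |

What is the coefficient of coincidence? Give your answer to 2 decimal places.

0.71

The two most frequent reciprocal classes, al+ vi v and al vi+ v+, are the parental types, so the F1 was al+ vi v / al vi+ v+.
The two rarest classes, al vi v and al+ vi+ v+, are the double crossovers. Comparing them with the parentals, only the al allele has switched, so al is the middle locus and the order is v – al – vi.
v–al: (188 + 25)/1338 = 0.1592; al–vi: (197 + 25)/1338 = 0.1659.
Expected DCO frequency = 0.1592 × 0.1659 ≈ 0.02641; observed = 25/1338 ≈ 0.01868.
Coefficient of coincidence = 0.01868/0.02641 ≈ 0.71.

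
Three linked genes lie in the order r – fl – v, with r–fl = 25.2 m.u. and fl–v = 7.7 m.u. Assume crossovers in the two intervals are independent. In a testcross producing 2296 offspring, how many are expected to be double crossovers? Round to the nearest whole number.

45

Map distances give recombination frequencies of 0.252 and 0.077 for the two intervals.
With no interference, expected double-crossover frequency = 0.252 × 0.077 = 0.01940.
Expected number = 0.01940 × 2296 = 44.55 ≈ 45.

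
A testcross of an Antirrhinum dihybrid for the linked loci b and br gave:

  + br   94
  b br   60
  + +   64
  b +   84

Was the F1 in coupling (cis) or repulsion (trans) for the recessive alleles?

The two most frequent classes are + br (94) and b + (84); these are the parental (non-recombinant) types.
So the F1 carried + br on one chromosome and b + on the other — the recessive alleles are on opposite chromosomes (trans / repulsion).

trans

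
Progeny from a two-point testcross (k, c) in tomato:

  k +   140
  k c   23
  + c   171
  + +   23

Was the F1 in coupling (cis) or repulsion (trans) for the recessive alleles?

The two most frequent classes are + c (171) and k + (140); these are the parental (non-recombinant) types.
So the F1 carried + c on one chromosome and k + on the other — the recessive alleles are on opposite chromosomes (trans / repulsion).

trans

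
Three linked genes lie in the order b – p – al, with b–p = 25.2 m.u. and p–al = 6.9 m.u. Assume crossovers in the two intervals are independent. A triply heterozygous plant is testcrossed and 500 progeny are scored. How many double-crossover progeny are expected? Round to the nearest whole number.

Map distances give recombination frequencies of 0.252 and 0.069 for the two intervals.
With no interference, expected double-crossover frequency = 0.252 × 0.069 = 0.01739.
Expected number = 0.01739 × 500 = 8.69 ≈ 9.

9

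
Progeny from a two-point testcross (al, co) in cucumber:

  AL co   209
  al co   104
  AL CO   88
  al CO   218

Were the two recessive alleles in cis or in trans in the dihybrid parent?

trans

The two most frequent classes are AL co (209) and al CO (218); these are the parental (non-recombinant) types.
So the F1 carried AL co on one chromosome and al CO on the other — the recessive alleles are on opposite chromosomes (trans / repulsion).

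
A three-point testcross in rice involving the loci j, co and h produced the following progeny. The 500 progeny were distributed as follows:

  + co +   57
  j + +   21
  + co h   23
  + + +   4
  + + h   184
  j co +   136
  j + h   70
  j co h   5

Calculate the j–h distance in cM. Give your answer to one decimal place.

27.2 cM

The two most frequent reciprocal classes, + + h and j co +, are the parental types, so the F1 was + + h / j co +.
The two rarest classes, + + + and j co h, are the double crossovers. Comparing them with the parentals, only the h allele has switched, so h is the middle locus and the order is co – h – j.
Crossovers in the h–j interval produce the single-crossover classes j + h and + co + (70 + 57 = 127) plus the double crossovers (9).
RF(h–j) = (127 + 9) / 500 = 136/500 = 0.2720 → 27.2 cM.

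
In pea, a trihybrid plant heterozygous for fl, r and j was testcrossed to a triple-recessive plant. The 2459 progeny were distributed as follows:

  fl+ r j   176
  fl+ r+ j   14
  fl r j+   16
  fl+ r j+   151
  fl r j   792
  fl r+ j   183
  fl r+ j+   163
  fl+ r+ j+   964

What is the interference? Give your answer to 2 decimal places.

0.45

The two most frequent reciprocal classes, fl+ r+ j+ and fl r j, are the parental types, so the F1 was fl+ r+ j+ / fl r j.
The two rarest classes, fl+ r+ j and fl r j+, are the double crossovers. Comparing them with the parentals, only the j allele has switched, so j is the middle locus and the order is fl – j – r.
fl–j: (339 + 30)/2459 = 0.1501; j–r: (334 + 30)/2459 = 0.1480.
Expected DCO frequency = 0.1501 × 0.1480 ≈ 0.02221; observed = 30/2459 ≈ 0.01220.
Coefficient of coincidence = 0.01220/0.02221 ≈ 0.55; interference = 1 − 0.55 = 0.45.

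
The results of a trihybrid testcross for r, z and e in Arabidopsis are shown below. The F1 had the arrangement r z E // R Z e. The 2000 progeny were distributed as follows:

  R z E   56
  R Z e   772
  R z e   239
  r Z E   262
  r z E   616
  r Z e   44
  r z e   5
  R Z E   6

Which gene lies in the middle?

e

The two rarest classes, r z e and R Z E, are the double crossovers. Comparing them with the parentals, only the e allele has switched, so e is the middle locus and the order is z – e – r.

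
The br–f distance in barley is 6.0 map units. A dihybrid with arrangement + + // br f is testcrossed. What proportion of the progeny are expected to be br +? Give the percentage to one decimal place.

3.0%

A map distance of 6.0 map units corresponds to a recombination frequency of 0.060.
The F1 is + + / br f, so br + is a recombinant gamete class with expected frequency r/2 = 0.060/2 = 0.0300.
That is 0.0300 = 3.0% of the progeny.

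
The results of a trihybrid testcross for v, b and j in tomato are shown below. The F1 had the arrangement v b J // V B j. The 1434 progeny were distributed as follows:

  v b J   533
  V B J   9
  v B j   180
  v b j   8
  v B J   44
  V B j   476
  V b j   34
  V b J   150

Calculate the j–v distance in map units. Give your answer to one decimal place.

24.2 map units

The two rarest classes, v b j and V B J, are the double crossovers. Comparing them with the parentals, only the j allele has switched, so j is the middle locus and the order is b – j – v.
Crossovers in the j–v interval produce the single-crossover classes V b J and v B j (150 + 180 = 330) plus the double crossovers (17).
RF(j–v) = (330 + 17) / 1434 = 347/1434 = 0.2420 → 24.2 map units.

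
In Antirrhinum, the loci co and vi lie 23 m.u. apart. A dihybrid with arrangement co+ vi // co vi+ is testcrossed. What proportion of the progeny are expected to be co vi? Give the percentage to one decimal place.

11.5%

A map distance of 23 m.u. corresponds to a recombination frequency of 0.230.
The F1 is co+ vi / co vi+, so co vi is a recombinant gamete class with expected frequency r/2 = 0.230/2 = 0.1150.
That is 0.1150 = 11.5% of the progeny.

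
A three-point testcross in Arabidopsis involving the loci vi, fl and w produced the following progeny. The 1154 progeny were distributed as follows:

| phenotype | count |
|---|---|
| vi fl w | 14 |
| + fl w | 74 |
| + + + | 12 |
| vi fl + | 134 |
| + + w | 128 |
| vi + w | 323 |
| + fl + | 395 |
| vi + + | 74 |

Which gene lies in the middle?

fl

The two most frequent reciprocal classes, vi + w and + fl +, are the parental types, so the F1 was vi + w / + fl +.
The two rarest classes, vi fl w and + + +, are the double crossovers. Comparing them with the parentals, only the fl allele has switched, so fl is the middle locus and the order is vi – fl – w.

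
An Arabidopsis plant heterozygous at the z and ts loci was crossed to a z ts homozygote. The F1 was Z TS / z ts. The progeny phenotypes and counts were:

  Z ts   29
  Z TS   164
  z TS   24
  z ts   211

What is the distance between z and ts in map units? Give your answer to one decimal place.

The recombinant classes are Z ts and z TS: 29 + 24 = 53.
Recombination frequency = 53/428 = 0.1238 ≈ 12.4%, i.e. 12.4 map units.

12.4 map units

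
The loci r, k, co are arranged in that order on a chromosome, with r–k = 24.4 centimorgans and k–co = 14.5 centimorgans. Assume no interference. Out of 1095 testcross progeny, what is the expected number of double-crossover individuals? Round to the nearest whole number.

39

Map distances give recombination frequencies of 0.244 and 0.145 for the two intervals.
With no interference, expected double-crossover frequency = 0.244 × 0.145 = 0.03538.
Expected number = 0.03538 × 1095 = 38.74 ≈ 39.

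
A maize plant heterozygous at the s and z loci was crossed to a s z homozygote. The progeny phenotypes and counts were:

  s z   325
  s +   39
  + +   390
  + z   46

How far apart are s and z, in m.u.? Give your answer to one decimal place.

The two most frequent classes, + + (390) and s z (325), are the parental types, so the F1 was + + / s z.
The recombinant classes are + z and s +: 46 + 39 = 85.
Recombination frequency = 85/800 = 0.1062 ≈ 10.6%, i.e. 10.6 m.u.

10.6 m.u.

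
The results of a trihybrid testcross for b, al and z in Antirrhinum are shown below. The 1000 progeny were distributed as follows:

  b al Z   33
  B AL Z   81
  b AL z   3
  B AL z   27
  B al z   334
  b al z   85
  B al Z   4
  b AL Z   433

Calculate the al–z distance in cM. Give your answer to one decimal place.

6.7 cM

The two most frequent reciprocal classes, B al z and b AL Z, are the parental types, so the F1 was B al z / b AL Z.
The two rarest classes, B al Z and b AL z, are the double crossovers. Comparing them with the parentals, only the z allele has switched, so z is the middle locus and the order is b – z – al.
Crossovers in the z–al interval produce the single-crossover classes B AL z and b al Z (27 + 33 = 60) plus the double crossovers (7).
RF(z–al) = (60 + 7) / 1000 = 67/1000 = 0.0670 → 6.7 cM.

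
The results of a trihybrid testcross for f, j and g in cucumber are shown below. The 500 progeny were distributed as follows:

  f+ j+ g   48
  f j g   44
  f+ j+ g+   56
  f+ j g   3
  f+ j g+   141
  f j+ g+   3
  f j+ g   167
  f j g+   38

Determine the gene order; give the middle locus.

g

The two most frequent reciprocal classes, f+ j g+ and f j+ g, are the parental types, so the F1 was f+ j g+ / f j+ g.
The two rarest classes, f+ j g and f j+ g+, are the double crossovers. Comparing them with the parentals, only the g allele has switched, so g is the middle locus and the order is f – g – j.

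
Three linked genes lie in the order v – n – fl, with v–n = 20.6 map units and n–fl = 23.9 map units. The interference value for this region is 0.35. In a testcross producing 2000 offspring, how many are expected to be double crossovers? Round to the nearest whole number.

64

Map distances give recombination frequencies of 0.206 and 0.239 for the two intervals.
With interference 0.35 (so coincidence = 0.65), expected double-crossover frequency = 0.206 × 0.239 × 0.65 = 0.03200.
Expected number = 0.03200 × 2000 = 64.00 ≈ 64.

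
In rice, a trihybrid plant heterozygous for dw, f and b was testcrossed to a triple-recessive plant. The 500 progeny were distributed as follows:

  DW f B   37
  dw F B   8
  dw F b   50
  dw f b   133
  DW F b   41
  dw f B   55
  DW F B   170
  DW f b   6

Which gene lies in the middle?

The two most frequent reciprocal classes, dw f b and DW F B, are the parental types, so the F1 was dw f b / DW F B.
The two rarest classes, DW f b and dw F B, are the double crossovers. Comparing them with the parentals, only the dw allele has switched, so dw is the middle locus and the order is b – dw – f.

dw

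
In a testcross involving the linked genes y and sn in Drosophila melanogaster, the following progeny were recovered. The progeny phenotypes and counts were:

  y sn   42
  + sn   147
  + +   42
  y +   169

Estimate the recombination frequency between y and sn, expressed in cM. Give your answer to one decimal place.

The two most frequent classes, + sn (147) and y + (169), are the parental types, so the F1 was + sn / y +.
The recombinant classes are + + and y sn: 42 + 42 = 84.
Recombination frequency = 84/400 = 0.2100 ≈ 21.0%, i.e. 21.0 cM.

21.0 cM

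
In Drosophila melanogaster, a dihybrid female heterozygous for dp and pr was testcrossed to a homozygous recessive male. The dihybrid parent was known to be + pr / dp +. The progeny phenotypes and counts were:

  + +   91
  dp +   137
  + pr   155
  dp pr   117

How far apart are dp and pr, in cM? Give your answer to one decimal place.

41.6 cM

The recombinant classes are + + and dp pr: 91 + 117 = 208.
Recombination frequency = 208/500 = 0.4160 ≈ 41.6%, i.e. 41.6 cM.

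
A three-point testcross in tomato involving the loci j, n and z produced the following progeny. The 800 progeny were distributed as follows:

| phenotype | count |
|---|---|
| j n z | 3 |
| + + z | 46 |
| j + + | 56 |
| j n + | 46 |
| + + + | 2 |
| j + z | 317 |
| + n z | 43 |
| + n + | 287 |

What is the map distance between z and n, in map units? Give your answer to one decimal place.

13.0 map units

The two most frequent reciprocal classes, j + z and + n +, are the parental types, so the F1 was j + z / + n +.
The two rarest classes, j n z and + + +, are the double crossovers. Comparing them with the parentals, only the n allele has switched, so n is the middle locus and the order is j – n – z.
Crossovers in the n–z interval produce the single-crossover classes j + + and + n z (56 + 43 = 99) plus the double crossovers (5).
RF(n–z) = (99 + 5) / 800 = 104/800 = 0.1300 → 13.0 map units.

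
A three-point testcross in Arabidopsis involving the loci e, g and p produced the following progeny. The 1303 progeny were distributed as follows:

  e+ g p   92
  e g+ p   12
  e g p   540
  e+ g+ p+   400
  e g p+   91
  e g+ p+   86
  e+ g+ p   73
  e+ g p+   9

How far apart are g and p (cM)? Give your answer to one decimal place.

The two most frequent reciprocal classes, e g p and e+ g+ p+, are the parental types, so the F1 was e g p / e+ g+ p+.
The two rarest classes, e g+ p and e+ g p+, are the double crossovers. Comparing them with the parentals, only the g allele has switched, so g is the middle locus and the order is e – g – p.
Crossovers in the g–p interval produce the single-crossover classes e g p+ and e+ g+ p (91 + 73 = 164) plus the double crossovers (21).
RF(g–p) = (164 + 21) / 1303 = 185/1303 = 0.1420 → 14.2 cM.

14.2 cM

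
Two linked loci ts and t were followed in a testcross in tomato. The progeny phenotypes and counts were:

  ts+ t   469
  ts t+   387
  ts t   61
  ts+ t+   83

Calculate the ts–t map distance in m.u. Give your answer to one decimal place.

14.4 m.u.

The two most frequent classes, ts+ t (469) and ts t+ (387), are the parental types, so the F1 was ts+ t / ts t+.
The recombinant classes are ts+ t+ and ts t: 83 + 61 = 144.
Recombination frequency = 144/1000 = 0.1440 ≈ 14.4%, i.e. 14.4 m.u.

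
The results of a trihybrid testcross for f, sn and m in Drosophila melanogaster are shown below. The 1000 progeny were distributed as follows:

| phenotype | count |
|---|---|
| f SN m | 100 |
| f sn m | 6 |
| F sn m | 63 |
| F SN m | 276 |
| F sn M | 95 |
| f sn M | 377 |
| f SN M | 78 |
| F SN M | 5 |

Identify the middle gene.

The two most frequent reciprocal classes, F SN m and f sn M, are the parental types, so the F1 was F SN m / f sn M.
The two rarest classes, F SN M and f sn m, are the double crossovers. Comparing them with the parentals, only the m allele has switched, so m is the middle locus and the order is f – m – sn.

m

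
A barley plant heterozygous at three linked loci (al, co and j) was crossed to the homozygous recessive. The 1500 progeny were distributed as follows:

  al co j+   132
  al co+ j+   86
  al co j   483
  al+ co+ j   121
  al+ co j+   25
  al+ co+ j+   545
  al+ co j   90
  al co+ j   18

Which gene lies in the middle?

co

The two most frequent reciprocal classes, al co j and al+ co+ j+, are the parental types, so the F1 was al co j / al+ co+ j+.
The two rarest classes, al co+ j and al+ co j+, are the double crossovers. Comparing them with the parentals, only the co allele has switched, so co is the middle locus and the order is al – co – j.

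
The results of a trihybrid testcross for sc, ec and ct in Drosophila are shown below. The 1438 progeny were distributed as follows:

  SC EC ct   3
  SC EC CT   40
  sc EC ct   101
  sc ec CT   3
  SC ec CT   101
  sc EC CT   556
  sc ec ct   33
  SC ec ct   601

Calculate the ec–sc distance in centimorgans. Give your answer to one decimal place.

5.5 centimorgans

The two most frequent reciprocal classes, sc EC CT and SC ec ct, are the parental types, so the F1 was sc EC CT / SC ec ct.
The two rarest classes, sc ec CT and SC EC ct, are the double crossovers. Comparing them with the parentals, only the ec allele has switched, so ec is the middle locus and the order is sc – ec – ct.
Crossovers in the sc–ec interval produce the single-crossover classes SC EC CT and sc ec ct (40 + 33 = 73) plus the double crossovers (6).
RF(sc–ec) = (73 + 6) / 1438 = 79/1438 = 0.0549 → 5.5 centimorgans.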